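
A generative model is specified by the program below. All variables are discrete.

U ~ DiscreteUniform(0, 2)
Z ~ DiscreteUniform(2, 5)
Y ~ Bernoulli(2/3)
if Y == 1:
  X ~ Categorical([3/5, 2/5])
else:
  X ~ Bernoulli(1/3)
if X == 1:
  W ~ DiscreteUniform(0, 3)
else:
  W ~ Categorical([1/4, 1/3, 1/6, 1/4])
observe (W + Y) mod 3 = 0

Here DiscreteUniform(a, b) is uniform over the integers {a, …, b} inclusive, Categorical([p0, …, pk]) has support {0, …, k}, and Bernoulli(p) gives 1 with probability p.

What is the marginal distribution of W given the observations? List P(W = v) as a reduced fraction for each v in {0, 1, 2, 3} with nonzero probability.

Enumerate traces; 72 have nonzero weight after conditioning:
  (U=0, Z=2, Y=0, X=0, W=0) weight 1/216
  (U=0, Z=2, Y=0, X=0, W=3) weight 1/216
  (U=0, Z=2, Y=0, X=1, W=0) weight 1/432
  (U=0, Z=2, Y=0, X=1, W=3) weight 1/432
  (U=0, Z=2, Y=1, X=0, W=2) weight 1/180
  (U=0, Z=2, Y=1, X=1, W=2) weight 1/180
  (U=0, Z=3, Y=0, X=0, W=0) weight 1/216
  (U=0, Z=3, Y=0, X=0, W=3) weight 1/216
  … 64 more
Group by W:
  weight(W=0) = 1/12
  weight(W=2) = 2/15
  weight(W=3) = 1/12
Total weight = 1/12 + 2/15 + 1/12 = 3/10
P(W=0 | obs) = 1/12 / 3/10 = 5/18
P(W=2 | obs) = 2/15 / 3/10 = 4/9
P(W=3 | obs) = 1/12 / 3/10 = 5/18

P(W=0) = 5/18, P(W=2) = 4/9, P(W=3) = 5/18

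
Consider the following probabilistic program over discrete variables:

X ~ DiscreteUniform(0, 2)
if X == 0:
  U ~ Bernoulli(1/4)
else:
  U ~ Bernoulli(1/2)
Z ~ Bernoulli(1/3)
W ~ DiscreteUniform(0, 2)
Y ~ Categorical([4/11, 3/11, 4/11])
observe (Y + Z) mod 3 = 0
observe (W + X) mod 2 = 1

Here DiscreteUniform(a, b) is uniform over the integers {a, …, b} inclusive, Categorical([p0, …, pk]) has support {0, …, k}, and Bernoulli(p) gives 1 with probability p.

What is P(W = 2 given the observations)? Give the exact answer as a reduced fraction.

Enumerate traces; 16 have nonzero weight after conditioning:
  (X=0, U=0, Z=0, W=1, Y=0) weight 2/99
  (X=0, U=0, Z=1, W=1, Y=2) weight 1/99
  (X=0, U=1, Z=0, W=1, Y=0) weight 2/297
  (X=0, U=1, Z=1, W=1, Y=2) weight 1/297
  (X=1, U=0, Z=0, W=0, Y=0) weight 4/297
  (X=1, U=0, Z=0, W=2, Y=0) weight 4/297
  (X=1, U=0, Z=1, W=0, Y=2) weight 2/297
  (X=1, U=0, Z=1, W=2, Y=2) weight 2/297
  … 8 more
Group by W:
  weight(W=0) = 4/99
  weight(W=1) = 8/99
  weight(W=2) = 4/99
Total weight = 4/99 + 8/99 + 4/99 = 16/99
P(W=0 | obs) = 4/99 / 16/99 = 1/4
P(W=1 | obs) = 8/99 / 16/99 = 1/2
P(W=2 | obs) = 4/99 / 16/99 = 1/4

P(W = 2 | obs) = 1/4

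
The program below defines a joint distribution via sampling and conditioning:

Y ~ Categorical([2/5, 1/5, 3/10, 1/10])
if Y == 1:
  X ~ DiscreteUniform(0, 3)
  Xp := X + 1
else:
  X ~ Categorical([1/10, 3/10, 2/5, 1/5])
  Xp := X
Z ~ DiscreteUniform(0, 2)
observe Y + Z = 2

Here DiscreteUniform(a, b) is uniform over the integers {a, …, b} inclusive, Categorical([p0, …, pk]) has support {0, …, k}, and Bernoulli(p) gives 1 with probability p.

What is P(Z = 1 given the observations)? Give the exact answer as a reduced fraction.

Enumerate traces; 12 have nonzero weight after conditioning:
  (Y=0, X=0, Z=2) weight 1/75
  (Y=0, X=1, Z=2) weight 1/25
  (Y=0, X=2, Z=2) weight 4/75
  (Y=0, X=3, Z=2) weight 2/75
  (Y=1, X=0, Z=1) weight 1/60
  (Y=1, X=1, Z=1) weight 1/60
  (Y=1, X=2, Z=1) weight 1/60
  (Y=1, X=3, Z=1) weight 1/60
  (Y=2, X=0, Z=0) weight 1/100
  … 3 more
Group by Z:
  weight(Z=0) = 1/10
  weight(Z=1) = 1/15
  weight(Z=2) = 2/15
Total weight = 1/10 + 1/15 + 2/15 = 3/10
P(Z=0 | obs) = 1/10 / 3/10 = 1/3
P(Z=1 | obs) = 1/15 / 3/10 = 2/9
P(Z=2 | obs) = 2/15 / 3/10 = 4/9

P(Z = 1 | obs) = 2/9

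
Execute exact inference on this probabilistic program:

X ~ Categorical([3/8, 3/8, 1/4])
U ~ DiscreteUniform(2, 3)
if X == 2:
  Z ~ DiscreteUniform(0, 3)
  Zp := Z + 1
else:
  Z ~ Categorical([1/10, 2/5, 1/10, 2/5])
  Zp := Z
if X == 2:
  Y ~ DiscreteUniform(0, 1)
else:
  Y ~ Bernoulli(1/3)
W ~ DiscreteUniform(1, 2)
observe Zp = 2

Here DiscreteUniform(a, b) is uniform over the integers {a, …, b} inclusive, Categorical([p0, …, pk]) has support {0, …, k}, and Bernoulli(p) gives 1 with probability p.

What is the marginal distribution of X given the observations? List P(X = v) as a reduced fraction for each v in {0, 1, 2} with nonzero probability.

P(X=0) = 3/11, P(X=1) = 3/11, P(X=2) = 5/11

Enumerate traces; 24 have nonzero weight after conditioning:
  (X=0, U=2, Z=2, Y=0, W=1) weight 1/160
  (X=0, U=2, Z=2, Y=0, W=2) weight 1/160
  (X=0, U=2, Z=2, Y=1, W=1) weight 1/320
  (X=0, U=2, Z=2, Y=1, W=2) weight 1/320
  (X=0, U=3, Z=2, Y=0, W=1) weight 1/160
  (X=0, U=3, Z=2, Y=0, W=2) weight 1/160
  (X=0, U=3, Z=2, Y=1, W=1) weight 1/320
  (X=0, U=3, Z=2, Y=1, W=2) weight 1/320
  (X=1, U=2, Z=2, Y=0, W=1) weight 1/160
  (X=2, U=2, Z=1, Y=0, W=1) weight 1/128
  … 14 more
Group by X:
  weight(X=0) = 3/80
  weight(X=1) = 3/80
  weight(X=2) = 1/16
Total weight = 3/80 + 3/80 + 1/16 = 11/80
P(X=0 | obs) = 3/80 / 11/80 = 3/11
P(X=1 | obs) = 3/80 / 11/80 = 3/11
P(X=2 | obs) = 1/16 / 11/80 = 5/11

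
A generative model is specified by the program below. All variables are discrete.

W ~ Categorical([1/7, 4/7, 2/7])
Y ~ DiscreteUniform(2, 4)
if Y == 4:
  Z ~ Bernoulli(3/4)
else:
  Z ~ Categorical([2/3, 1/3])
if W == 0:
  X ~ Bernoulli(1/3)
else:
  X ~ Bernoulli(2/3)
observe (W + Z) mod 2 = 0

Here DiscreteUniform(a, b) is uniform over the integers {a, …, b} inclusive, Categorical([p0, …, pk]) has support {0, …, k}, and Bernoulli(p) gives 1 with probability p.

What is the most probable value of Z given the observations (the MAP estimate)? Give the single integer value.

argmax_v P(Z = v | obs) = 1

Enumerate traces; 18 have nonzero weight after conditioning:
  (W=0, Y=2, Z=0, X=0) weight 4/189
  (W=0, Y=2, Z=0, X=1) weight 2/189
  (W=0, Y=3, Z=0, X=0) weight 4/189
  (W=0, Y=3, Z=0, X=1) weight 2/189
  (W=0, Y=4, Z=0, X=0) weight 1/126
  (W=0, Y=4, Z=0, X=1) weight 1/252
  (W=1, Y=2, Z=1, X=0) weight 4/189
  (W=1, Y=2, Z=1, X=1) weight 8/189
  … 10 more
Group by Z:
  weight(Z=0) = 19/84
  weight(Z=1) = 17/63
Total weight = 19/84 + 17/63 = 125/252
P(Z=0 | obs) = 19/84 / 125/252 = 57/125
P(Z=1 | obs) = 17/63 / 125/252 = 68/125
argmax = 1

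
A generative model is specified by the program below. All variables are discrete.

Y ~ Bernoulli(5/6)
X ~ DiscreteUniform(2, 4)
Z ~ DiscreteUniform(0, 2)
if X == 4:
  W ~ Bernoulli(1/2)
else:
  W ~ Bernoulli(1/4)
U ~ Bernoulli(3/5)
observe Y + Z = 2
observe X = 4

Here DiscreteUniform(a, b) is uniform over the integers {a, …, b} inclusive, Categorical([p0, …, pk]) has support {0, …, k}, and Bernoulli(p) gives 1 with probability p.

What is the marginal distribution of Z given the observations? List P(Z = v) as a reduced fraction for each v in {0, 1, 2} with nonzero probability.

Enumerate traces; 8 have nonzero weight after conditioning:
  (Y=0, X=4, Z=2, W=0, U=0) weight 1/270
  (Y=0, X=4, Z=2, W=0, U=1) weight 1/180
  (Y=0, X=4, Z=2, W=1, U=0) weight 1/270
  (Y=0, X=4, Z=2, W=1, U=1) weight 1/180
  (Y=1, X=4, Z=1, W=0, U=0) weight 1/54
  (Y=1, X=4, Z=1, W=0, U=1) weight 1/36
  (Y=1, X=4, Z=1, W=1, U=0) weight 1/54
  (Y=1, X=4, Z=1, W=1, U=1) weight 1/36
Group by Z:
  weight(Z=1) = 5/54
  weight(Z=2) = 1/54
Total weight = 5/54 + 1/54 = 1/9
P(Z=1 | obs) = 5/54 / 1/9 = 5/6
P(Z=2 | obs) = 1/54 / 1/9 = 1/6

P(Z=1) = 5/6, P(Z=2) = 1/6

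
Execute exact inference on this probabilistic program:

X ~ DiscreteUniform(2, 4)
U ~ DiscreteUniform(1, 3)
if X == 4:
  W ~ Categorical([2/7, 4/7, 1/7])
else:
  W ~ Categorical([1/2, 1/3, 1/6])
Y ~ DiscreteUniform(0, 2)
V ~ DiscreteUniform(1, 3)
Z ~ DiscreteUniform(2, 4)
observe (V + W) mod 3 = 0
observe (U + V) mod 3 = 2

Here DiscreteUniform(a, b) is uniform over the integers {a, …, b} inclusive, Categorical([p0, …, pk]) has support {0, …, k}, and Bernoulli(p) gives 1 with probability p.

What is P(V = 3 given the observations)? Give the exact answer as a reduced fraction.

P(V = 3 | obs) = 3/7

Enumerate traces; 81 have nonzero weight after conditioning:
  (X=2, U=1, W=2, Y=0, V=1, Z=2) weight 1/1458
  (X=2, U=1, W=2, Y=0, V=1, Z=3) weight 1/1458
  (X=2, U=1, W=2, Y=0, V=1, Z=4) weight 1/1458
  (X=2, U=1, W=2, Y=1, V=1, Z=2) weight 1/1458
  (X=2, U=1, W=2, Y=1, V=1, Z=3) weight 1/1458
  (X=2, U=1, W=2, Y=1, V=1, Z=4) weight 1/1458
  (X=2, U=1, W=2, Y=2, V=1, Z=2) weight 1/1458
  (X=2, U=1, W=2, Y=2, V=1, Z=3) weight 1/1458
  (X=2, U=2, W=0, Y=0, V=3, Z=2) weight 1/486
  (X=2, U=3, W=1, Y=0, V=2, Z=2) weight 1/729
  … 71 more
Group by V:
  weight(V=1) = 10/567
  weight(V=2) = 26/567
  weight(V=3) = 1/21
Total weight = 10/567 + 26/567 + 1/21 = 1/9
P(V=1 | obs) = 10/567 / 1/9 = 10/63
P(V=2 | obs) = 26/567 / 1/9 = 26/63
P(V=3 | obs) = 1/21 / 1/9 = 3/7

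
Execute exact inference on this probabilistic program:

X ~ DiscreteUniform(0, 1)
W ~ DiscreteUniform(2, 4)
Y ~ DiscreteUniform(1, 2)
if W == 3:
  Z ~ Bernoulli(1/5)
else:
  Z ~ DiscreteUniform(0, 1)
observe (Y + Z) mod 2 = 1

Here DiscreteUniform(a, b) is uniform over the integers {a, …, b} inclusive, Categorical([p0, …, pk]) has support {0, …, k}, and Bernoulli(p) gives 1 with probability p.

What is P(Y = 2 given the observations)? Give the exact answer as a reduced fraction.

P(Y = 2 | obs) = 2/5

Enumerate traces; 12 have nonzero weight after conditioning:
  (X=0, W=2, Y=1, Z=0) weight 1/24
  (X=0, W=2, Y=2, Z=1) weight 1/24
  (X=0, W=3, Y=1, Z=0) weight 1/15
  (X=0, W=3, Y=2, Z=1) weight 1/60
  (X=0, W=4, Y=1, Z=0) weight 1/24
  (X=0, W=4, Y=2, Z=1) weight 1/24
  (X=1, W=2, Y=1, Z=0) weight 1/24
  (X=1, W=2, Y=2, Z=1) weight 1/24
  … 4 more
Group by Y:
  weight(Y=1) = 3/10
  weight(Y=2) = 1/5
Total weight = 3/10 + 1/5 = 1/2
P(Y=1 | obs) = 3/10 / 1/2 = 3/5
P(Y=2 | obs) = 1/5 / 1/2 = 2/5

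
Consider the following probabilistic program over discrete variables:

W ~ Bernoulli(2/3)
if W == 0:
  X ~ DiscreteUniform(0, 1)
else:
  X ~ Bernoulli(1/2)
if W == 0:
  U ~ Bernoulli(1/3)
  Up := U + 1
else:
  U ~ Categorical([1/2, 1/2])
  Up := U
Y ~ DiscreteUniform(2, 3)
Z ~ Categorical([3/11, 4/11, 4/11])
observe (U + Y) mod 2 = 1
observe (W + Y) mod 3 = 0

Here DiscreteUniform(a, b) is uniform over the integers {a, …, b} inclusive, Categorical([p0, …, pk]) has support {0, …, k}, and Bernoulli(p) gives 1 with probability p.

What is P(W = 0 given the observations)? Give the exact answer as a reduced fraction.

P(W = 0 | obs) = 2/5

Enumerate traces; 12 have nonzero weight after conditioning:
  (W=0, X=0, U=0, Y=3, Z=0) weight 1/66
  (W=0, X=0, U=0, Y=3, Z=1) weight 2/99
  (W=0, X=0, U=0, Y=3, Z=2) weight 2/99
  (W=0, X=1, U=0, Y=3, Z=0) weight 1/66
  (W=0, X=1, U=0, Y=3, Z=1) weight 2/99
  (W=0, X=1, U=0, Y=3, Z=2) weight 2/99
  (W=1, X=0, U=1, Y=2, Z=0) weight 1/44
  (W=1, X=0, U=1, Y=2, Z=1) weight 1/33
  … 4 more
Group by W:
  weight(W=0) = 1/9
  weight(W=1) = 1/6
Total weight = 1/9 + 1/6 = 5/18
P(W=0 | obs) = 1/9 / 5/18 = 2/5
P(W=1 | obs) = 1/6 / 5/18 = 3/5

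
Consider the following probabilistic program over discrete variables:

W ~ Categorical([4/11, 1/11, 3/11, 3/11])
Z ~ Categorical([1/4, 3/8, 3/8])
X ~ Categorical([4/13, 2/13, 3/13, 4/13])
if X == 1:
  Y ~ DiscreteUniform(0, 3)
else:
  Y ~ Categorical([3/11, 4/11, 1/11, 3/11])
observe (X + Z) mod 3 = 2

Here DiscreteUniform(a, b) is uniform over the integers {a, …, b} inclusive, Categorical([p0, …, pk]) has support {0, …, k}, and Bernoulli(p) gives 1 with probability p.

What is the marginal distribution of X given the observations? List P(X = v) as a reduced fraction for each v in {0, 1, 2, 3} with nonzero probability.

P(X=0) = 1/3, P(X=1) = 1/6, P(X=2) = 1/6, P(X=3) = 1/3

Enumerate traces; 64 have nonzero weight after conditioning:
  (W=0, Z=0, X=2, Y=0) weight 9/1573
  (W=0, Z=0, X=2, Y=1) weight 12/1573
  (W=0, Z=0, X=2, Y=2) weight 3/1573
  (W=0, Z=0, X=2, Y=3) weight 9/1573
  (W=0, Z=1, X=1, Y=0) weight 3/572
  (W=0, Z=1, X=1, Y=1) weight 3/572
  (W=0, Z=1, X=1, Y=2) weight 3/572
  (W=0, Z=1, X=1, Y=3) weight 3/572
  (W=0, Z=2, X=0, Y=0) weight 18/1573
  (W=0, Z=2, X=3, Y=0) weight 18/1573
  … 54 more
Group by X:
  weight(X=0) = 3/26
  weight(X=1) = 3/52
  weight(X=2) = 3/52
  weight(X=3) = 3/26
Total weight = 3/26 + 3/52 + 3/52 + 3/26 = 9/26
P(X=0 | obs) = 3/26 / 9/26 = 1/3
P(X=1 | obs) = 3/52 / 9/26 = 1/6
P(X=2 | obs) = 3/52 / 9/26 = 1/6
P(X=3 | obs) = 3/26 / 9/26 = 1/3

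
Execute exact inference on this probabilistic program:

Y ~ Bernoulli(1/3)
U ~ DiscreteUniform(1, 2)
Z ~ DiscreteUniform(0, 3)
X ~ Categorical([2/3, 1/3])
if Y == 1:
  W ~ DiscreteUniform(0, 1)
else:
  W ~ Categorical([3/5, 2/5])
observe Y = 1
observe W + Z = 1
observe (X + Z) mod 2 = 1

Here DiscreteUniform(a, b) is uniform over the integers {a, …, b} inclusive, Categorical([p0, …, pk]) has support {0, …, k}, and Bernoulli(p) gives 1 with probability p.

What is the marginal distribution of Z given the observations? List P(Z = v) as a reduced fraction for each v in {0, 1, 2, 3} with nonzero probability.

Enumerate traces; 4 have nonzero weight after conditioning:
  (Y=1, U=1, Z=0, X=1, W=1) weight 1/144
  (Y=1, U=1, Z=1, X=0, W=0) weight 1/72
  (Y=1, U=2, Z=0, X=1, W=1) weight 1/144
  (Y=1, U=2, Z=1, X=0, W=0) weight 1/72
Group by Z:
  weight(Z=0) = 1/72
  weight(Z=1) = 1/36
Total weight = 1/72 + 1/36 = 1/24
P(Z=0 | obs) = 1/72 / 1/24 = 1/3
P(Z=1 | obs) = 1/36 / 1/24 = 2/3

P(Z=0) = 1/3, P(Z=1) = 2/3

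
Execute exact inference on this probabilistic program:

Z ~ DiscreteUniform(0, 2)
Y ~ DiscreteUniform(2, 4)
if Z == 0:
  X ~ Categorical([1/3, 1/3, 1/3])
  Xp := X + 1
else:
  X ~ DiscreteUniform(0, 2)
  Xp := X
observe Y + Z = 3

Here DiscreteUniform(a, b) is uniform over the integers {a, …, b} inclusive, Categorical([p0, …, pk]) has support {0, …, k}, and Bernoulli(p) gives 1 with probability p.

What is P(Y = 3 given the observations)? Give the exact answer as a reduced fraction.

P(Y = 3 | obs) = 1/2

Enumerate traces; 6 have nonzero weight after conditioning:
  (Z=0, Y=3, X=0) weight 1/27
  (Z=0, Y=3, X=1) weight 1/27
  (Z=0, Y=3, X=2) weight 1/27
  (Z=1, Y=2, X=0) weight 1/27
  (Z=1, Y=2, X=1) weight 1/27
  (Z=1, Y=2, X=2) weight 1/27
Group by Y:
  weight(Y=2) = 1/9
  weight(Y=3) = 1/9
Total weight = 1/9 + 1/9 = 2/9
P(Y=2 | obs) = 1/9 / 2/9 = 1/2
P(Y=3 | obs) = 1/9 / 2/9 = 1/2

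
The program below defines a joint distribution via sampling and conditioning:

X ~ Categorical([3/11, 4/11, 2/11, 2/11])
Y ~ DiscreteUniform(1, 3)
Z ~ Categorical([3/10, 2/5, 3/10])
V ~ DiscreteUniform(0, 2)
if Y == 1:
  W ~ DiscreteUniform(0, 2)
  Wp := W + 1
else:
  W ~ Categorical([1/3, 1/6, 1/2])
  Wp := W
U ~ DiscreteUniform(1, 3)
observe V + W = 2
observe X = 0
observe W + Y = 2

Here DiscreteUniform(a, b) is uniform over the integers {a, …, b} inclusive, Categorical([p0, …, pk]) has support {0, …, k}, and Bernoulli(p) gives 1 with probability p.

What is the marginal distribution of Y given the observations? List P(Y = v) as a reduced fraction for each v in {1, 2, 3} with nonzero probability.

P(Y=1) = 1/2, P(Y=2) = 1/2

Enumerate traces; 18 have nonzero weight after conditioning:
  (X=0, Y=1, Z=0, V=1, W=1, U=1) weight 1/990
  (X=0, Y=1, Z=0, V=1, W=1, U=2) weight 1/990
  (X=0, Y=1, Z=0, V=1, W=1, U=3) weight 1/990
  (X=0, Y=1, Z=1, V=1, W=1, U=1) weight 2/1485
  (X=0, Y=1, Z=1, V=1, W=1, U=2) weight 2/1485
  (X=0, Y=1, Z=1, V=1, W=1, U=3) weight 2/1485
  (X=0, Y=1, Z=2, V=1, W=1, U=1) weight 1/990
  (X=0, Y=1, Z=2, V=1, W=1, U=2) weight 1/990
  (X=0, Y=2, Z=0, V=2, W=0, U=1) weight 1/990
  … 9 more
Group by Y:
  weight(Y=1) = 1/99
  weight(Y=2) = 1/99
Total weight = 1/99 + 1/99 = 2/99
P(Y=1 | obs) = 1/99 / 2/99 = 1/2
P(Y=2 | obs) = 1/99 / 2/99 = 1/2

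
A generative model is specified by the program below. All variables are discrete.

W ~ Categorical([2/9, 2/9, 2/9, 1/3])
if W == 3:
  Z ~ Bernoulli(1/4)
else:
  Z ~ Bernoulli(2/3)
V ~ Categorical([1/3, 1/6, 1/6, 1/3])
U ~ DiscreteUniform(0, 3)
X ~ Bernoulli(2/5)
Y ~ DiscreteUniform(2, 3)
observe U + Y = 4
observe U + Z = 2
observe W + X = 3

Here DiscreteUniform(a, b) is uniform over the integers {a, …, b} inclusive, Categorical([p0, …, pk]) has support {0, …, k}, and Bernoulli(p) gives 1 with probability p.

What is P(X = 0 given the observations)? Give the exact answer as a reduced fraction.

Enumerate traces; 16 have nonzero weight after conditioning:
  (W=2, Z=0, V=0, U=2, X=1, Y=2) weight 1/810
  (W=2, Z=0, V=1, U=2, X=1, Y=2) weight 1/1620
  (W=2, Z=0, V=2, U=2, X=1, Y=2) weight 1/1620
  (W=2, Z=0, V=3, U=2, X=1, Y=2) weight 1/810
  (W=2, Z=1, V=0, U=1, X=1, Y=3) weight 1/405
  (W=2, Z=1, V=1, U=1, X=1, Y=3) weight 1/810
  (W=2, Z=1, V=2, U=1, X=1, Y=3) weight 1/810
  (W=2, Z=1, V=3, U=1, X=1, Y=3) weight 1/405
  (W=3, Z=0, V=0, U=2, X=0, Y=2) weight 1/160
  … 7 more
Group by X:
  weight(X=0) = 1/40
  weight(X=1) = 1/90
Total weight = 1/40 + 1/90 = 13/360
P(X=0 | obs) = 1/40 / 13/360 = 9/13
P(X=1 | obs) = 1/90 / 13/360 = 4/13

P(X = 0 | obs) = 9/13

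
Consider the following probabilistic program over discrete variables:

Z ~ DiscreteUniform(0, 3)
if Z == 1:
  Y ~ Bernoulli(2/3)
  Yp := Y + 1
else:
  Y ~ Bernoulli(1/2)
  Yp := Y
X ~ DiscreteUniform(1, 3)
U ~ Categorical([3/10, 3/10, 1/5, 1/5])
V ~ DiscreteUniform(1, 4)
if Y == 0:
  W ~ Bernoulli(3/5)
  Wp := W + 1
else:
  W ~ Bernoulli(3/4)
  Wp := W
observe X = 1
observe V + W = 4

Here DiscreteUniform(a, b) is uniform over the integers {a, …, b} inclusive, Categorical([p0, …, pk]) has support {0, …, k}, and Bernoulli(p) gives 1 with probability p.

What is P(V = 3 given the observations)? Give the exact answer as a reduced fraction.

Enumerate traces; 64 have nonzero weight after conditioning:
  (Z=0, Y=0, X=1, U=0, V=3, W=1) weight 3/1600
  (Z=0, Y=0, X=1, U=0, V=4, W=0) weight 1/800
  (Z=0, Y=0, X=1, U=1, V=3, W=1) weight 3/1600
  (Z=0, Y=0, X=1, U=1, V=4, W=0) weight 1/800
  (Z=0, Y=0, X=1, U=2, V=3, W=1) weight 1/800
  (Z=0, Y=0, X=1, U=2, V=4, W=0) weight 1/1200
  (Z=0, Y=0, X=1, U=3, V=3, W=1) weight 1/800
  (Z=0, Y=0, X=1, U=3, V=4, W=0) weight 1/1200
  … 56 more
Group by V:
  weight(V=3) = 109/1920
  weight(V=4) = 17/640
Total weight = 109/1920 + 17/640 = 1/12
P(V=3 | obs) = 109/1920 / 1/12 = 109/160
P(V=4 | obs) = 17/640 / 1/12 = 51/160

P(V = 3 | obs) = 109/160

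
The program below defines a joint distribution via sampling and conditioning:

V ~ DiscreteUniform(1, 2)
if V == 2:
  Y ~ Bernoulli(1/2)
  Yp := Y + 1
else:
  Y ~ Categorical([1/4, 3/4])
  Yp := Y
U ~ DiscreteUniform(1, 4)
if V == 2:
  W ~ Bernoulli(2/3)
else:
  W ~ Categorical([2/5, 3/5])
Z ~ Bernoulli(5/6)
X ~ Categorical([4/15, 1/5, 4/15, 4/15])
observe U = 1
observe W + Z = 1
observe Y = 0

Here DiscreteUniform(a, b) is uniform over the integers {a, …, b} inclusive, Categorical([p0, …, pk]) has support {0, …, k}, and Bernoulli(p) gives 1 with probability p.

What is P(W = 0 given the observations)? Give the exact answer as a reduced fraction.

P(W = 0 | obs) = 80/109

Enumerate traces; 16 have nonzero weight after conditioning:
  (V=1, Y=0, U=1, W=0, Z=1, X=0) weight 1/360
  (V=1, Y=0, U=1, W=0, Z=1, X=1) weight 1/480
  (V=1, Y=0, U=1, W=0, Z=1, X=2) weight 1/360
  (V=1, Y=0, U=1, W=0, Z=1, X=3) weight 1/360
  (V=1, Y=0, U=1, W=1, Z=0, X=0) weight 1/1200
  (V=1, Y=0, U=1, W=1, Z=0, X=1) weight 1/1600
  (V=1, Y=0, U=1, W=1, Z=0, X=2) weight 1/1200
  (V=1, Y=0, U=1, W=1, Z=0, X=3) weight 1/1200
  … 8 more
Group by W:
  weight(W=0) = 1/36
  weight(W=1) = 29/2880
Total weight = 1/36 + 29/2880 = 109/2880
P(W=0 | obs) = 1/36 / 109/2880 = 80/109
P(W=1 | obs) = 29/2880 / 109/2880 = 29/109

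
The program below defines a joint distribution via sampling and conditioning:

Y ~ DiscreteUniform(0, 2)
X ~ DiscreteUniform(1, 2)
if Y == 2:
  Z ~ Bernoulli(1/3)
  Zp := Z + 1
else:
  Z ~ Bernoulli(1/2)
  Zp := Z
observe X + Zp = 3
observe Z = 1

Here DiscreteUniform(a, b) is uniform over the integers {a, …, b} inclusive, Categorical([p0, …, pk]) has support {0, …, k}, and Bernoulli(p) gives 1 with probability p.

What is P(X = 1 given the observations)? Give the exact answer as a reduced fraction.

P(X = 1 | obs) = 1/4

Enumerate traces; 3 have nonzero weight after conditioning:
  (Y=0, X=2, Z=1) weight 1/12
  (Y=1, X=2, Z=1) weight 1/12
  (Y=2, X=1, Z=1) weight 1/18
Group by X:
  weight(X=1) = 1/18
  weight(X=2) = 1/6
Total weight = 1/18 + 1/6 = 2/9
P(X=1 | obs) = 1/18 / 2/9 = 1/4
P(X=2 | obs) = 1/6 / 2/9 = 3/4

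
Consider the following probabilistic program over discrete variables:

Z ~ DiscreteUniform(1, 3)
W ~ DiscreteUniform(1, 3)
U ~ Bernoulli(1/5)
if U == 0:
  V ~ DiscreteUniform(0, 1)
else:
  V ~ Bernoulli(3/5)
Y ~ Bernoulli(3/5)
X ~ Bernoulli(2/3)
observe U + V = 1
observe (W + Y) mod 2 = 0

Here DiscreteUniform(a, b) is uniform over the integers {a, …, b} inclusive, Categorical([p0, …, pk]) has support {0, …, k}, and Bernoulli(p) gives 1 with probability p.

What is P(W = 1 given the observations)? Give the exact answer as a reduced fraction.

P(W = 1 | obs) = 3/8

Enumerate traces; 36 have nonzero weight after conditioning:
  (Z=1, W=1, U=0, V=1, Y=1, X=0) weight 2/225
  (Z=1, W=1, U=0, V=1, Y=1, X=1) weight 4/225
  (Z=1, W=1, U=1, V=0, Y=1, X=0) weight 2/1125
  (Z=1, W=1, U=1, V=0, Y=1, X=1) weight 4/1125
  (Z=1, W=2, U=0, V=1, Y=0, X=0) weight 4/675
  (Z=1, W=2, U=0, V=1, Y=0, X=1) weight 8/675
  (Z=1, W=2, U=1, V=0, Y=0, X=0) weight 4/3375
  (Z=1, W=2, U=1, V=0, Y=0, X=1) weight 8/3375
  (Z=1, W=3, U=0, V=1, Y=1, X=0) weight 2/225
  … 27 more
Group by W:
  weight(W=1) = 12/125
  weight(W=2) = 8/125
  weight(W=3) = 12/125
Total weight = 12/125 + 8/125 + 12/125 = 32/125
P(W=1 | obs) = 12/125 / 32/125 = 3/8
P(W=2 | obs) = 8/125 / 32/125 = 1/4
P(W=3 | obs) = 12/125 / 32/125 = 3/8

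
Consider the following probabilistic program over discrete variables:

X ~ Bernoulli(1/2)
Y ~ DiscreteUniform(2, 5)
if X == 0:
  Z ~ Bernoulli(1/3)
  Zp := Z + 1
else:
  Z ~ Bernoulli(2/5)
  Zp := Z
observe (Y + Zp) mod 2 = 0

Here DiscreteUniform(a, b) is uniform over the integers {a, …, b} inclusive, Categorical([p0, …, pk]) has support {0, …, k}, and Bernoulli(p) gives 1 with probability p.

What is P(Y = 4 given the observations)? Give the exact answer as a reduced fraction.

P(Y = 4 | obs) = 7/30

Enumerate traces; 8 have nonzero weight after conditioning:
  (X=0, Y=2, Z=1) weight 1/24
  (X=0, Y=3, Z=0) weight 1/12
  (X=0, Y=4, Z=1) weight 1/24
  (X=0, Y=5, Z=0) weight 1/12
  (X=1, Y=2, Z=0) weight 3/40
  (X=1, Y=3, Z=1) weight 1/20
  (X=1, Y=4, Z=0) weight 3/40
  (X=1, Y=5, Z=1) weight 1/20
Group by Y:
  weight(Y=2) = 7/60
  weight(Y=3) = 2/15
  weight(Y=4) = 7/60
  weight(Y=5) = 2/15
Total weight = 7/60 + 2/15 + 7/60 + 2/15 = 1/2
P(Y=2 | obs) = 7/60 / 1/2 = 7/30
P(Y=3 | obs) = 2/15 / 1/2 = 4/15
P(Y=4 | obs) = 7/60 / 1/2 = 7/30
P(Y=5 | obs) = 2/15 / 1/2 = 4/15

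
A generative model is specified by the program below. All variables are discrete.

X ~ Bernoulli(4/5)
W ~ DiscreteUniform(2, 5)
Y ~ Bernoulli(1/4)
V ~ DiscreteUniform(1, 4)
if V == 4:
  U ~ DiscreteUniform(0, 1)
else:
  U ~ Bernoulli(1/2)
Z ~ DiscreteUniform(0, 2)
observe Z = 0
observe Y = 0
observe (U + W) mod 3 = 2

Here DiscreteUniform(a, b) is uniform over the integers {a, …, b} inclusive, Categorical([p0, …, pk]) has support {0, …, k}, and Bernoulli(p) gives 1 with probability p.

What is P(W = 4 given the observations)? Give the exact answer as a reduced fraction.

Enumerate traces; 24 have nonzero weight after conditioning:
  (X=0, W=2, Y=0, V=1, U=0, Z=0) weight 1/640
  (X=0, W=2, Y=0, V=2, U=0, Z=0) weight 1/640
  (X=0, W=2, Y=0, V=3, U=0, Z=0) weight 1/640
  (X=0, W=2, Y=0, V=4, U=0, Z=0) weight 1/640
  (X=0, W=4, Y=0, V=1, U=1, Z=0) weight 1/640
  (X=0, W=4, Y=0, V=2, U=1, Z=0) weight 1/640
  (X=0, W=4, Y=0, V=3, U=1, Z=0) weight 1/640
  (X=0, W=4, Y=0, V=4, U=1, Z=0) weight 1/640
  (X=0, W=5, Y=0, V=1, U=0, Z=0) weight 1/640
  … 15 more
Group by W:
  weight(W=2) = 1/32
  weight(W=4) = 1/32
  weight(W=5) = 1/32
Total weight = 1/32 + 1/32 + 1/32 = 3/32
P(W=2 | obs) = 1/32 / 3/32 = 1/3
P(W=4 | obs) = 1/32 / 3/32 = 1/3
P(W=5 | obs) = 1/32 / 3/32 = 1/3

P(W = 4 | obs) = 1/3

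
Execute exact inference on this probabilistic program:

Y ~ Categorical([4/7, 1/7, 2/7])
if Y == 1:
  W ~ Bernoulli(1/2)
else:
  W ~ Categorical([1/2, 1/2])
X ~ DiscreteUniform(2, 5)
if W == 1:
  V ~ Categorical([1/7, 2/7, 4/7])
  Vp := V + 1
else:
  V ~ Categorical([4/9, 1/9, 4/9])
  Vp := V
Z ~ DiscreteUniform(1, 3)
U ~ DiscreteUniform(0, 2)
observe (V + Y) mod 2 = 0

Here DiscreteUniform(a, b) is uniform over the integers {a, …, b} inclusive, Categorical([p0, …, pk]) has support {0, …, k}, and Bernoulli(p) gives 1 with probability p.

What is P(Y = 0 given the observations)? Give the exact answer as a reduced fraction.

P(Y = 0 | obs) = 404/631

Enumerate traces; 360 have nonzero weight after conditioning:
  (Y=0, W=0, X=2, V=0, Z=1, U=0) weight 2/567
  (Y=0, W=0, X=2, V=0, Z=1, U=1) weight 2/567
  (Y=0, W=0, X=2, V=0, Z=1, U=2) weight 2/567
  (Y=0, W=0, X=2, V=0, Z=2, U=0) weight 2/567
  (Y=0, W=0, X=2, V=0, Z=2, U=1) weight 2/567
  (Y=0, W=0, X=2, V=0, Z=2, U=2) weight 2/567
  (Y=0, W=0, X=2, V=0, Z=3, U=0) weight 2/567
  (Y=0, W=0, X=2, V=0, Z=3, U=1) weight 2/567
  (Y=1, W=0, X=2, V=1, Z=1, U=0) weight 1/4536
  (Y=2, W=0, X=2, V=0, Z=1, U=0) weight 1/567
  … 350 more
Group by Y:
  weight(Y=0) = 202/441
  weight(Y=1) = 25/882
  weight(Y=2) = 101/441
Total weight = 202/441 + 25/882 + 101/441 = 631/882
P(Y=0 | obs) = 202/441 / 631/882 = 404/631
P(Y=1 | obs) = 25/882 / 631/882 = 25/631
P(Y=2 | obs) = 101/441 / 631/882 = 202/631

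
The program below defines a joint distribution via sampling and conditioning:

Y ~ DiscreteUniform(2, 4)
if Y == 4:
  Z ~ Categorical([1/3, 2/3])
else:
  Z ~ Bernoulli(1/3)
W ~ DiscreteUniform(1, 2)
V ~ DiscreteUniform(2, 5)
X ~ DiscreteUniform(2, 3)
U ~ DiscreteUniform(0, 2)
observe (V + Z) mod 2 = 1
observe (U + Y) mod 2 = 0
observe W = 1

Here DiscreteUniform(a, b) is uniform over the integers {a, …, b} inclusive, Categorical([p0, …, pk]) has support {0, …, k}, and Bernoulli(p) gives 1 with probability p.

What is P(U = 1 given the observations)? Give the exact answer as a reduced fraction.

Enumerate traces; 40 have nonzero weight after conditioning:
  (Y=2, Z=0, W=1, V=3, X=2, U=0) weight 1/216
  (Y=2, Z=0, W=1, V=3, X=2, U=2) weight 1/216
  (Y=2, Z=0, W=1, V=3, X=3, U=0) weight 1/216
  (Y=2, Z=0, W=1, V=3, X=3, U=2) weight 1/216
  (Y=2, Z=0, W=1, V=5, X=2, U=0) weight 1/216
  (Y=2, Z=0, W=1, V=5, X=2, U=2) weight 1/216
  (Y=2, Z=0, W=1, V=5, X=3, U=0) weight 1/216
  (Y=2, Z=0, W=1, V=5, X=3, U=2) weight 1/216
  (Y=3, Z=0, W=1, V=3, X=2, U=1) weight 1/216
  … 31 more
Group by U:
  weight(U=0) = 1/18
  weight(U=1) = 1/36
  weight(U=2) = 1/18
Total weight = 1/18 + 1/36 + 1/18 = 5/36
P(U=0 | obs) = 1/18 / 5/36 = 2/5
P(U=1 | obs) = 1/36 / 5/36 = 1/5
P(U=2 | obs) = 1/18 / 5/36 = 2/5

P(U = 1 | obs) = 1/5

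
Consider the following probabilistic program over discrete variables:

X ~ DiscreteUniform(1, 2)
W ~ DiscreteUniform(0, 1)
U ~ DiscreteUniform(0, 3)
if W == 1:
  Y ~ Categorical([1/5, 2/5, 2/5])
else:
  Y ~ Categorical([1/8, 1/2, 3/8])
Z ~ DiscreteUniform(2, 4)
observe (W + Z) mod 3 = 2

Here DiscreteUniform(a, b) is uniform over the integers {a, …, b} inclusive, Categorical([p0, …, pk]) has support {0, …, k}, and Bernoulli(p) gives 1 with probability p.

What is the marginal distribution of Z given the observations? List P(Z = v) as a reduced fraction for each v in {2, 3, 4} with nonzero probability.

P(Z=2) = 1/2, P(Z=4) = 1/2

Enumerate traces; 48 have nonzero weight after conditioning:
  (X=1, W=0, U=0, Y=0, Z=2) weight 1/384
  (X=1, W=0, U=0, Y=1, Z=2) weight 1/96
  (X=1, W=0, U=0, Y=2, Z=2) weight 1/128
  (X=1, W=0, U=1, Y=0, Z=2) weight 1/384
  (X=1, W=0, U=1, Y=1, Z=2) weight 1/96
  (X=1, W=0, U=1, Y=2, Z=2) weight 1/128
  (X=1, W=0, U=2, Y=0, Z=2) weight 1/384
  (X=1, W=0, U=2, Y=1, Z=2) weight 1/96
  (X=1, W=1, U=0, Y=0, Z=4) weight 1/240
  … 39 more
Group by Z:
  weight(Z=2) = 1/6
  weight(Z=4) = 1/6
Total weight = 1/6 + 1/6 = 1/3
P(Z=2 | obs) = 1/6 / 1/3 = 1/2
P(Z=4 | obs) = 1/6 / 1/3 = 1/2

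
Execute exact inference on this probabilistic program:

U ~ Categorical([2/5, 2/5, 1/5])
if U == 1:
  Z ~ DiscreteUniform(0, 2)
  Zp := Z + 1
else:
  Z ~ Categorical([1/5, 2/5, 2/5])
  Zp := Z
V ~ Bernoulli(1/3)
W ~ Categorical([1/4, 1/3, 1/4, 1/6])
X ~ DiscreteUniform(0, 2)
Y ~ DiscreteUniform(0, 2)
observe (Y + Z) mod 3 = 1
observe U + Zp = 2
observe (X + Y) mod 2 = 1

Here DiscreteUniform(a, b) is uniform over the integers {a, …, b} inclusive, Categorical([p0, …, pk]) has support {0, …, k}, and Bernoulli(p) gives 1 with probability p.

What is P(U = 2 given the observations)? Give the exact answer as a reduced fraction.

Enumerate traces; 40 have nonzero weight after conditioning:
  (U=0, Z=2, V=0, W=0, X=1, Y=2) weight 2/675
  (U=0, Z=2, V=0, W=1, X=1, Y=2) weight 8/2025
  (U=0, Z=2, V=0, W=2, X=1, Y=2) weight 2/675
  (U=0, Z=2, V=0, W=3, X=1, Y=2) weight 4/2025
  (U=0, Z=2, V=1, W=0, X=1, Y=2) weight 1/675
  (U=0, Z=2, V=1, W=1, X=1, Y=2) weight 4/2025
  (U=0, Z=2, V=1, W=2, X=1, Y=2) weight 1/675
  (U=0, Z=2, V=1, W=3, X=1, Y=2) weight 2/2025
  (U=1, Z=0, V=0, W=0, X=0, Y=1) weight 1/405
  (U=2, Z=0, V=0, W=0, X=0, Y=1) weight 1/1350
  … 30 more
Group by U:
  weight(U=0) = 4/225
  weight(U=1) = 4/135
  weight(U=2) = 2/225
Total weight = 4/225 + 4/135 + 2/225 = 38/675
P(U=0 | obs) = 4/225 / 38/675 = 6/19
P(U=1 | obs) = 4/135 / 38/675 = 10/19
P(U=2 | obs) = 2/225 / 38/675 = 3/19

P(U = 2 | obs) = 3/19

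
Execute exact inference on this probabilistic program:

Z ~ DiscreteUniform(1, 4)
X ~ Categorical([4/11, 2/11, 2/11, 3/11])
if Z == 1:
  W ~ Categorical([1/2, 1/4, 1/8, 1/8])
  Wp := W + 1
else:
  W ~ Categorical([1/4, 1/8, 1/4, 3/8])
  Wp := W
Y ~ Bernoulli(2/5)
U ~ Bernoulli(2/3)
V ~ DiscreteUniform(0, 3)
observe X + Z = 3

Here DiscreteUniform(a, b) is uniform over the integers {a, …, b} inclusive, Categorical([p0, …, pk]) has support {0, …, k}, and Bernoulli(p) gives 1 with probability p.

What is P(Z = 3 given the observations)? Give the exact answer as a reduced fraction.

P(Z = 3 | obs) = 1/2

Enumerate traces; 192 have nonzero weight after conditioning:
  (Z=1, X=2, W=0, Y=0, U=0, V=0) weight 1/880
  (Z=1, X=2, W=0, Y=0, U=0, V=1) weight 1/880
  (Z=1, X=2, W=0, Y=0, U=0, V=2) weight 1/880
  (Z=1, X=2, W=0, Y=0, U=0, V=3) weight 1/880
  (Z=1, X=2, W=0, Y=0, U=1, V=0) weight 1/440
  (Z=1, X=2, W=0, Y=0, U=1, V=1) weight 1/440
  (Z=1, X=2, W=0, Y=0, U=1, V=2) weight 1/440
  (Z=1, X=2, W=0, Y=0, U=1, V=3) weight 1/440
  (Z=2, X=1, W=0, Y=0, U=0, V=0) weight 1/1760
  (Z=3, X=0, W=0, Y=0, U=0, V=0) weight 1/880
  … 182 more
Group by Z:
  weight(Z=1) = 1/22
  weight(Z=2) = 1/22
  weight(Z=3) = 1/11
Total weight = 1/22 + 1/22 + 1/11 = 2/11
P(Z=1 | obs) = 1/22 / 2/11 = 1/4
P(Z=2 | obs) = 1/22 / 2/11 = 1/4
P(Z=3 | obs) = 1/11 / 2/11 = 1/2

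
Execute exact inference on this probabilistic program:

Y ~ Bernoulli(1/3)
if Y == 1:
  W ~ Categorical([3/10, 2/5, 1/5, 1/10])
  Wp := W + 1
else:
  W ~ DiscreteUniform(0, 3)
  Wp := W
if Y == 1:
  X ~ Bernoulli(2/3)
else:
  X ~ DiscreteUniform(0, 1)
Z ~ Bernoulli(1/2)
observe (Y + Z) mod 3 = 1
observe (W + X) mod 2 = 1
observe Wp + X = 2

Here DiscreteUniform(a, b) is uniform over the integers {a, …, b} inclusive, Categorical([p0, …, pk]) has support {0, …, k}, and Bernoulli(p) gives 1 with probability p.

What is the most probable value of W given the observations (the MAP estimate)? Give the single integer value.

argmax_v P(W = v | obs) = 0

Enumerate traces; 2 have nonzero weight after conditioning:
  (Y=1, W=0, X=1, Z=0) weight 1/30
  (Y=1, W=1, X=0, Z=0) weight 1/45
Group by W:
  weight(W=0) = 1/30
  weight(W=1) = 1/45
Total weight = 1/30 + 1/45 = 1/18
P(W=0 | obs) = 1/30 / 1/18 = 3/5
P(W=1 | obs) = 1/45 / 1/18 = 2/5
argmax = 0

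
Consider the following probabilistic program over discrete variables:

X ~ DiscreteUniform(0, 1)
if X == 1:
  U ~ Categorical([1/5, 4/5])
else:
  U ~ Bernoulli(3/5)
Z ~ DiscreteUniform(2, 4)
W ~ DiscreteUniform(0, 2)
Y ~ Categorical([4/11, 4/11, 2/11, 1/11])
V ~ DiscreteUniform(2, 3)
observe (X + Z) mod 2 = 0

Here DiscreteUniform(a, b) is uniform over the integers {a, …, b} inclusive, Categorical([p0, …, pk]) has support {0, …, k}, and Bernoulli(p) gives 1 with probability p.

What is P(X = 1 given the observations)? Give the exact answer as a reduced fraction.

Enumerate traces; 144 have nonzero weight after conditioning:
  (X=0, U=0, Z=2, W=0, Y=0, V=2) weight 2/495
  (X=0, U=0, Z=2, W=0, Y=0, V=3) weight 2/495
  (X=0, U=0, Z=2, W=0, Y=1, V=2) weight 2/495
  (X=0, U=0, Z=2, W=0, Y=1, V=3) weight 2/495
  (X=0, U=0, Z=2, W=0, Y=2, V=2) weight 1/495
  (X=0, U=0, Z=2, W=0, Y=2, V=3) weight 1/495
  (X=0, U=0, Z=2, W=0, Y=3, V=2) weight 1/990
  (X=0, U=0, Z=2, W=0, Y=3, V=3) weight 1/990
  (X=1, U=0, Z=3, W=0, Y=0, V=2) weight 1/495
  … 135 more
Group by X:
  weight(X=0) = 1/3
  weight(X=1) = 1/6
Total weight = 1/3 + 1/6 = 1/2
P(X=0 | obs) = 1/3 / 1/2 = 2/3
P(X=1 | obs) = 1/6 / 1/2 = 1/3

P(X = 1 | obs) = 1/3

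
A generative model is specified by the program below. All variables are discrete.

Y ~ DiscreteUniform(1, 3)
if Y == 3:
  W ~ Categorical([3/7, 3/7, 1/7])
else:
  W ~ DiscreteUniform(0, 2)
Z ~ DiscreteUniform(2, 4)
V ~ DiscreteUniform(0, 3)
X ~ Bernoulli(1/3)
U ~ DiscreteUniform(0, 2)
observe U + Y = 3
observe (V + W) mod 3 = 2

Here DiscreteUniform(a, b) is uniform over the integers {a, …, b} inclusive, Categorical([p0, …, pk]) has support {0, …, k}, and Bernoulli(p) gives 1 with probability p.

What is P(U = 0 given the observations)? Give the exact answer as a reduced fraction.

P(U = 0 | obs) = 3/10

Enumerate traces; 72 have nonzero weight after conditioning:
  (Y=1, W=0, Z=2, V=2, X=0, U=2) weight 1/486
  (Y=1, W=0, Z=2, V=2, X=1, U=2) weight 1/972
  (Y=1, W=0, Z=3, V=2, X=0, U=2) weight 1/486
  (Y=1, W=0, Z=3, V=2, X=1, U=2) weight 1/972
  (Y=1, W=0, Z=4, V=2, X=0, U=2) weight 1/486
  (Y=1, W=0, Z=4, V=2, X=1, U=2) weight 1/972
  (Y=1, W=1, Z=2, V=1, X=0, U=2) weight 1/486
  (Y=1, W=1, Z=2, V=1, X=1, U=2) weight 1/972
  (Y=2, W=0, Z=2, V=2, X=0, U=1) weight 1/486
  (Y=3, W=0, Z=2, V=2, X=0, U=0) weight 1/378
  … 62 more
Group by U:
  weight(U=0) = 2/63
  weight(U=1) = 1/27
  weight(U=2) = 1/27
Total weight = 2/63 + 1/27 + 1/27 = 20/189
P(U=0 | obs) = 2/63 / 20/189 = 3/10
P(U=1 | obs) = 1/27 / 20/189 = 7/20
P(U=2 | obs) = 1/27 / 20/189 = 7/20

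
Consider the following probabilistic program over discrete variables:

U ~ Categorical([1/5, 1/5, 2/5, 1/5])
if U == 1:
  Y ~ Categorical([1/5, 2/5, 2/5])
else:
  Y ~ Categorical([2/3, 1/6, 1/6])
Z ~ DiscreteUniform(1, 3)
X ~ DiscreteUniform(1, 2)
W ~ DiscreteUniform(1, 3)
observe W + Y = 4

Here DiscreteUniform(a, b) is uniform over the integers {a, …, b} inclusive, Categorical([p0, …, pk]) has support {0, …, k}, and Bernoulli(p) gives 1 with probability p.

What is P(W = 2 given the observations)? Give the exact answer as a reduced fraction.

P(W = 2 | obs) = 1/2

Enumerate traces; 48 have nonzero weight after conditioning:
  (U=0, Y=1, Z=1, X=1, W=3) weight 1/540
  (U=0, Y=1, Z=1, X=2, W=3) weight 1/540
  (U=0, Y=1, Z=2, X=1, W=3) weight 1/540
  (U=0, Y=1, Z=2, X=2, W=3) weight 1/540
  (U=0, Y=1, Z=3, X=1, W=3) weight 1/540
  (U=0, Y=1, Z=3, X=2, W=3) weight 1/540
  (U=0, Y=2, Z=1, X=1, W=2) weight 1/540
  (U=0, Y=2, Z=1, X=2, W=2) weight 1/540
  … 40 more
Group by W:
  weight(W=2) = 16/225
  weight(W=3) = 16/225
Total weight = 16/225 + 16/225 = 32/225
P(W=2 | obs) = 16/225 / 32/225 = 1/2
P(W=3 | obs) = 16/225 / 32/225 = 1/2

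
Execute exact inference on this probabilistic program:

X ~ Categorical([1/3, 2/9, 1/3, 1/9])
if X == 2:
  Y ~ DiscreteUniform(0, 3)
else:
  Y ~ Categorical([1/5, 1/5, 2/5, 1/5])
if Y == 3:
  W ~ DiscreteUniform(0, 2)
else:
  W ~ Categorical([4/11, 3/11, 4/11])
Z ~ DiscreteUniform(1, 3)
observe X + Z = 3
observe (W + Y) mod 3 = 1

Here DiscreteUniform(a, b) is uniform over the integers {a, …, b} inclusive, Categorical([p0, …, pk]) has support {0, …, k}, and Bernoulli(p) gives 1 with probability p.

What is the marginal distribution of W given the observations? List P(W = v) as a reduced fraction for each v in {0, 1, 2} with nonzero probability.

Enumerate traces; 12 have nonzero weight after conditioning:
  (X=0, Y=0, W=1, Z=3) weight 1/165
  (X=0, Y=1, W=0, Z=3) weight 4/495
  (X=0, Y=2, W=2, Z=3) weight 8/495
  (X=0, Y=3, W=1, Z=3) weight 1/135
  (X=1, Y=0, W=1, Z=2) weight 2/495
  (X=1, Y=1, W=0, Z=2) weight 8/1485
  (X=1, Y=2, W=2, Z=2) weight 16/1485
  (X=1, Y=3, W=1, Z=2) weight 2/405
  … 4 more
Group by W:
  weight(W=0) = 7/297
  weight(W=1) = 35/891
  weight(W=2) = 1/27
Total weight = 7/297 + 35/891 + 1/27 = 89/891
P(W=0 | obs) = 7/297 / 89/891 = 21/89
P(W=1 | obs) = 35/891 / 89/891 = 35/89
P(W=2 | obs) = 1/27 / 89/891 = 33/89

P(W=0) = 21/89, P(W=1) = 35/89, P(W=2) = 33/89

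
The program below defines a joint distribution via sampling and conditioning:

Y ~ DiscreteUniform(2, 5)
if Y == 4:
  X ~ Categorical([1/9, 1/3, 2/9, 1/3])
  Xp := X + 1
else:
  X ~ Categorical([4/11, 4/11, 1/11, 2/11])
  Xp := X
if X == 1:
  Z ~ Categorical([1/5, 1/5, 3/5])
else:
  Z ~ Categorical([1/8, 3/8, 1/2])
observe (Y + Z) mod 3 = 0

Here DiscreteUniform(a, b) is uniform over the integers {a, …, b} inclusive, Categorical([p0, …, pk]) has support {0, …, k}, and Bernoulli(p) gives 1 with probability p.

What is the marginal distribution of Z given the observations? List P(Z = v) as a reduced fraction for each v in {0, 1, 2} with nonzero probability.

Enumerate traces; 16 have nonzero weight after conditioning:
  (Y=2, X=0, Z=1) weight 3/88
  (Y=2, X=1, Z=1) weight 1/55
  (Y=2, X=2, Z=1) weight 3/352
  (Y=2, X=3, Z=1) weight 3/176
  (Y=3, X=0, Z=0) weight 1/88
  (Y=3, X=1, Z=0) weight 1/55
  (Y=3, X=2, Z=0) weight 1/352
  (Y=3, X=3, Z=0) weight 1/176
  (Y=4, X=0, Z=2) weight 1/72
  … 7 more
Group by Z:
  weight(Z=0) = 67/1760
  weight(Z=1) = 137/880
  weight(Z=2) = 2/15
Total weight = 67/1760 + 137/880 + 2/15 = 157/480
P(Z=0 | obs) = 67/1760 / 157/480 = 201/1727
P(Z=1 | obs) = 137/880 / 157/480 = 822/1727
P(Z=2 | obs) = 2/15 / 157/480 = 64/157

P(Z=0) = 201/1727, P(Z=1) = 822/1727, P(Z=2) = 64/157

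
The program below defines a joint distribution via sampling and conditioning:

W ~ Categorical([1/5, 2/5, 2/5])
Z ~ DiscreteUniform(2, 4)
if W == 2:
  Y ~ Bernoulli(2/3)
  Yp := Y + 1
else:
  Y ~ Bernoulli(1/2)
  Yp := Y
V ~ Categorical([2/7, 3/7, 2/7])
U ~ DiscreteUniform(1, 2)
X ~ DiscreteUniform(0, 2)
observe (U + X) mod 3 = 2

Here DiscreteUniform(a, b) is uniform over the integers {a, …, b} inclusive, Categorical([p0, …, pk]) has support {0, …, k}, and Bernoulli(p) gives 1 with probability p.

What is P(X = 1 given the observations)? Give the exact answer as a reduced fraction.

Enumerate traces; 108 have nonzero weight after conditioning:
  (W=0, Z=2, Y=0, V=0, U=1, X=1) weight 1/630
  (W=0, Z=2, Y=0, V=0, U=2, X=0) weight 1/630
  (W=0, Z=2, Y=0, V=1, U=1, X=1) weight 1/420
  (W=0, Z=2, Y=0, V=1, U=2, X=0) weight 1/420
  (W=0, Z=2, Y=0, V=2, U=1, X=1) weight 1/630
  (W=0, Z=2, Y=0, V=2, U=2, X=0) weight 1/630
  (W=0, Z=2, Y=1, V=0, U=1, X=1) weight 1/630
  (W=0, Z=2, Y=1, V=0, U=2, X=0) weight 1/630
  … 100 more
Group by X:
  weight(X=0) = 1/6
  weight(X=1) = 1/6
Total weight = 1/6 + 1/6 = 1/3
P(X=0 | obs) = 1/6 / 1/3 = 1/2
P(X=1 | obs) = 1/6 / 1/3 = 1/2

P(X = 1 | obs) = 1/2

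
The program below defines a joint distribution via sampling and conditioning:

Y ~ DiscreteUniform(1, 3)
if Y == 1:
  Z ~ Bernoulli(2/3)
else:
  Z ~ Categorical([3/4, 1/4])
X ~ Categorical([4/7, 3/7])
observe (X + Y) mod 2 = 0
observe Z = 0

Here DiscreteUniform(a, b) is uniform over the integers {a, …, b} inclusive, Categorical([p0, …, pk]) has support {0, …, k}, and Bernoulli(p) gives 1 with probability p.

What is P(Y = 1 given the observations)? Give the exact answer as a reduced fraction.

P(Y = 1 | obs) = 4/25

Enumerate traces; 3 have nonzero weight after conditioning:
  (Y=1, Z=0, X=1) weight 1/21
  (Y=2, Z=0, X=0) weight 1/7
  (Y=3, Z=0, X=1) weight 3/28
Group by Y:
  weight(Y=1) = 1/21
  weight(Y=2) = 1/7
  weight(Y=3) = 3/28
Total weight = 1/21 + 1/7 + 3/28 = 25/84
P(Y=1 | obs) = 1/21 / 25/84 = 4/25
P(Y=2 | obs) = 1/7 / 25/84 = 12/25
P(Y=3 | obs) = 3/28 / 25/84 = 9/25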